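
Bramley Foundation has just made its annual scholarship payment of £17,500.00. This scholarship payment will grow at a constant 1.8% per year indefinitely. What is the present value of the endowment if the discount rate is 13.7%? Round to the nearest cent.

£149705.88

D₁ = D₀ × (1 + g) = £17,500.00 × 1.018 = £17,815.0000
Growing perpetuity: P = D₁ / (r − g) = £17,815.0000 / (0.137 − 0.018) = £149,705.88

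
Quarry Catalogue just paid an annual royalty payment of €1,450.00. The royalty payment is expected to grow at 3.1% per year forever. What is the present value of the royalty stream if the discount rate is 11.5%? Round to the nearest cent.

€17797.02

D₁ = D₀ × (1 + g) = €1,450.00 × 1.031 = €1,494.9500
Growing perpetuity: P = D₁ / (r − g) = €1,494.9500 / (0.115 − 0.031) = €17,797.02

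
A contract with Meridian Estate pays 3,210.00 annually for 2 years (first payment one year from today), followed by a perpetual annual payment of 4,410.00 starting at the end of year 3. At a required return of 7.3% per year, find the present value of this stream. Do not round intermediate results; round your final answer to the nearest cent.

PV of 2-year annuity: 3,210.00 × [1 − (1+0.073)^−2] / 0.073 = 5779.69460
Perpetuity value at year 2: 4,410.00 / 0.073 = 60410.95890
PV of perpetuity: 60410.95890 / (1+0.073)^2 = 52470.63081
Total PV = 5779.69460 + 52470.63081 = 58250.32541

58250.33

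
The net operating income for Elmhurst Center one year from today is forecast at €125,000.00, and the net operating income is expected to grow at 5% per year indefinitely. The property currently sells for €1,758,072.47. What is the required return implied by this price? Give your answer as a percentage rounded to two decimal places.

P = D₁/(r − g) ⇒ r = D₁/P + g = €125,000.0000/€1,758,072.47 + 0.05 = 0.071101 + 0.05 = 0.121101

12.11%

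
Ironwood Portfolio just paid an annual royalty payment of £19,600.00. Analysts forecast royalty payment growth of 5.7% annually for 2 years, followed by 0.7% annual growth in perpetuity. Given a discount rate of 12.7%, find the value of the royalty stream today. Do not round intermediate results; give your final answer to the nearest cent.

£180302.75

D_1 = 20717.20000
D_2 = 21898.08040
Terminal value at year 2: TV = D_2×(1+g_2)/(r−g_2) = 22051.36696/0.12 = 183761.39136
P_0 = D_1/(1+r)^1 + D_2/(1+r)^2 + TV/(1+r)^2
    = 18382.60870 + 17240.83176 + 144679.31317 = 180302.75362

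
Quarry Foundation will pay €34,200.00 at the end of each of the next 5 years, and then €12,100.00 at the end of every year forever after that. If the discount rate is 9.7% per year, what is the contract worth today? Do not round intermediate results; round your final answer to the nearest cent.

PV of 5-year annuity: €34,200.00 × [1 − (1+0.097)^−5] / 0.097 = 130644.65170
Perpetuity value at year 5: €12,100.00 / 0.097 = 124742.26804
PV of perpetuity: 124742.26804 / (1+0.097)^5 = 78520.03747
Total PV = 130644.65170 + 78520.03747 = 209164.68917

€209164.69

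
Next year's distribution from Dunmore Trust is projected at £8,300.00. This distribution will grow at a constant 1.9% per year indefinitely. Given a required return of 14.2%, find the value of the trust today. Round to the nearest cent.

£67479.67

Growing perpetuity: P = D₁ / (r − g) = £8,300.0000 / (0.142 − 0.019) = £67,479.67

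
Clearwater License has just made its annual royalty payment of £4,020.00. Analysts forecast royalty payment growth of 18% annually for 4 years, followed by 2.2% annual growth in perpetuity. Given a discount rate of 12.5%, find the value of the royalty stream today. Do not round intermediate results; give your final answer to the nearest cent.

£66422.72

D_1 = 4743.60000
D_2 = 5597.44800
D_3 = 6604.98864
D_4 = 7793.88660
Terminal value at year 4: TV = D_4×(1+g_2)/(r−g_2) = 7965.35210/0.103 = 77333.51554
P_0 = D_1/(1+r)^1 + D_2/(1+r)^2 + D_3/(1+r)^3 + D_4/(1+r)^4 + TV/(1+r)^4
    = 4216.53333 + 4422.67496 + 4638.89463 + 4865.68503 + 48278.93303 = 66422.72099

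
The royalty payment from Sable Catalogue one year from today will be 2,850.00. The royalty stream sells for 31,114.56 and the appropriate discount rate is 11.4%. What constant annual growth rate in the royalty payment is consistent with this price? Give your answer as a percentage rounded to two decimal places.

P = D₁/(r−g) ⇒ g = r − D₁/P = 0.114 − 2,850.00/31,114.56 = 0.022403

2.24%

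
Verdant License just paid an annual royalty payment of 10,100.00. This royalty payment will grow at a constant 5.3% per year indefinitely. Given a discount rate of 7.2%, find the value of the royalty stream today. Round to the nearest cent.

D₁ = D₀ × (1 + g) = 10,100.00 × 1.053 = 10,635.3000
Growing perpetuity: P = D₁ / (r − g) = 10,635.3000 / (0.072 − 0.053) = 559,752.63

559752.63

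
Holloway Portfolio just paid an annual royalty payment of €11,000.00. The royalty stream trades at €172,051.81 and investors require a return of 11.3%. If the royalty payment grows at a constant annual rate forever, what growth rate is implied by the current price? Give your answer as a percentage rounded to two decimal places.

P = D₀(1+g)/(r−g) ⇒ P(r−g) = D₀(1+g) ⇒ g(P+D₀) = P·r − D₀
g = (P·r − D₀)/(P + D₀) = (€172,051.81×0.113 − €11,000.00) / (€172,051.81 + €11,000.00) = 0.046117

4.61%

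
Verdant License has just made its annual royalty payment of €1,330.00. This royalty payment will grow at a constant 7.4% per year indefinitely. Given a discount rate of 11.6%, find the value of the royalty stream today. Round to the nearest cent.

D₁ = D₀ × (1 + g) = €1,330.00 × 1.074 = €1,428.4200
Growing perpetuity: P = D₁ / (r − g) = €1,428.4200 / (0.116 − 0.074) = €34,010.00

€34010.00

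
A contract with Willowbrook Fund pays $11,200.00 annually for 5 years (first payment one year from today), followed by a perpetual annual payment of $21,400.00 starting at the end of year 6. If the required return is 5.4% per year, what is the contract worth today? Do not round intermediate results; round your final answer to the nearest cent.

$352619.69

PV of 5-year annuity: $11,200.00 × [1 − (1+0.054)^−5] / 0.054 = 47958.62454
Perpetuity value at year 5: $21,400.00 / 0.054 = 396296.29630
PV of perpetuity: 396296.29630 / (1+0.054)^5 = 304661.06727
Total PV = 47958.62454 + 304661.06727 = 352619.69181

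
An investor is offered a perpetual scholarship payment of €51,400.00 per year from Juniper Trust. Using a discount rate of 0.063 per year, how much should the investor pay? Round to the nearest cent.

Level perpetuity: PV = C / r = €51,400.00 / 0.063 = €815,873.02

€815873.02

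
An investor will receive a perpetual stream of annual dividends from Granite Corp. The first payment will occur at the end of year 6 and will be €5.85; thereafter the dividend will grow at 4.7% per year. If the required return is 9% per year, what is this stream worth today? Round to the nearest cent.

Value at end of year 5: C₁ / (r − g) = €5.85 / (0.09 − 0.047) = €136.0465
Discount to today: PV = €136.0465 / (1 + 0.09)^5 = €136.0465 / 1.538624 = €88.42

€88.42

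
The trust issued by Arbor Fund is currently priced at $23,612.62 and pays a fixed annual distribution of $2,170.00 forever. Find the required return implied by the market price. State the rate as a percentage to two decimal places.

P = C/r ⇒ r = C/P = $2,170.00/$23,612.62 = 0.091900

9.19%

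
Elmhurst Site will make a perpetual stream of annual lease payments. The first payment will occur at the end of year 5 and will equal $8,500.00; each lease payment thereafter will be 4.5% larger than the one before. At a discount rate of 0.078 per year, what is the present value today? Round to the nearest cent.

$190734.80

Value at end of year 4: C₁ / (r − g) = $8,500.00 / (0.078 − 0.045) = $257,575.7576
Discount to today: PV = $257,575.7576 / (1 + 0.078)^4 = $257,575.7576 / 1.350439 = $190,734.80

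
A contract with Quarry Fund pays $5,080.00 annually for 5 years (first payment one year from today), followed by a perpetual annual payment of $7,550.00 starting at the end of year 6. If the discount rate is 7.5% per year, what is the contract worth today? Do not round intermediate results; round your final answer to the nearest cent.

$90673.33

PV of 5-year annuity: $5,080.00 × [1 − (1+0.075)^−5] / 0.075 = 20553.09530
Perpetuity value at year 5: $7,550.00 / 0.075 = 100666.66667
PV of perpetuity: 100666.66667 / (1+0.075)^5 = 70120.23566
Total PV = 20553.09530 + 70120.23566 = 90673.33096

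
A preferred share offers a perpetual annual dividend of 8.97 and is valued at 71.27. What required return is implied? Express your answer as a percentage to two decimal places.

12.59%

P = C/r ⇒ r = C/P = 8.97/71.27 = 0.125859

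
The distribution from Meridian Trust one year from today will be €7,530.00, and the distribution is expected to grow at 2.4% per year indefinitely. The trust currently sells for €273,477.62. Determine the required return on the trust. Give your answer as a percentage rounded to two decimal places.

5.15%

P = D₁/(r − g) ⇒ r = D₁/P + g = €7,530.0000/€273,477.62 + 0.024 = 0.027534 + 0.024 = 0.051534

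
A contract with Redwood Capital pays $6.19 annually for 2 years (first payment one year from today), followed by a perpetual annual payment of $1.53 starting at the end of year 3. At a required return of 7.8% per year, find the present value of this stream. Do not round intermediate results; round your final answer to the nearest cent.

$27.95

PV of 2-year annuity: $6.19 × [1 − (1+0.078)^−2] / 0.078 = 11.06875
Perpetuity value at year 2: $1.53 / 0.078 = 19.61538
PV of perpetuity: 19.61538 / (1+0.078)^2 = 16.87949
Total PV = 11.06875 + 16.87949 = 27.94824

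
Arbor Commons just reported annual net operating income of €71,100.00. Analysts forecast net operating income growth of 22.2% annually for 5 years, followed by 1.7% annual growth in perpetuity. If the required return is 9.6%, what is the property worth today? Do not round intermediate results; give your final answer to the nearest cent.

€2075726.20

D_1 = 86884.20000
D_2 = 106172.49240
D_3 = 129742.78571
D_4 = 158545.68414
D_5 = 193742.82602
Terminal value at year 5: TV = D_5×(1+g_2)/(r−g_2) = 197036.45406/0.079 = 2494132.32991
P_0 = D_1/(1+r)^1 + D_2/(1+r)^2 + D_3/(1+r)^3 + D_4/(1+r)^4 + D_5/(1+r)^5 + TV/(1+r)^5
    = 79273.90511 + 88387.51099 + 98548.84893 + 109878.36988 + 122510.37226 + 1577127.19735 = 2075726.20452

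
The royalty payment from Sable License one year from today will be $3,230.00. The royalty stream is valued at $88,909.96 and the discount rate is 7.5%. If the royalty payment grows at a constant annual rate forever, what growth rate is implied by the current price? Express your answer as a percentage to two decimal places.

3.87%

P = D₁/(r−g) ⇒ g = r − D₁/P = 0.075 − $3,230.00/$88,909.96 = 0.038671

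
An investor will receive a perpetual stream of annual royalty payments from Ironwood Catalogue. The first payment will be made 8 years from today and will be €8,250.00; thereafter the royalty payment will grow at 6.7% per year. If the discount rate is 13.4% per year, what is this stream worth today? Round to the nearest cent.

Value at end of year 7: C₁ / (r − g) = €8,250.00 / (0.134 − 0.067) = €123,134.3284
Discount to today: PV = €123,134.3284 / (1 + 0.134)^7 = €123,134.3284 / 2.411523 = €51,060.82

€51060.82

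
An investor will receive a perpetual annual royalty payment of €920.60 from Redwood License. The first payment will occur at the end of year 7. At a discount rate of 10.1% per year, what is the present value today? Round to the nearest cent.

€5117.12

Value at end of year 6: C / r = €920.60 / 0.101 = €9,114.8515
Discount to today: PV = €9,114.8515 / (1 + 0.101)^6 = €9,114.8515 / 1.781246 = €5,117.12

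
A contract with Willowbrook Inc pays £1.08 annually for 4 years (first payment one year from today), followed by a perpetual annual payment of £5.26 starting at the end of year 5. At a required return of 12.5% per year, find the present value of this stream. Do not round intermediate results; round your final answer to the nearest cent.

£29.52

PV of 4-year annuity: £1.08 × [1 − (1+0.125)^−4] / 0.125 = 3.24609
Perpetuity value at year 4: £5.26 / 0.125 = 42.08000
PV of perpetuity: 42.08000 / (1+0.125)^4 = 26.27034
Total PV = 3.24609 + 26.27034 = 29.51643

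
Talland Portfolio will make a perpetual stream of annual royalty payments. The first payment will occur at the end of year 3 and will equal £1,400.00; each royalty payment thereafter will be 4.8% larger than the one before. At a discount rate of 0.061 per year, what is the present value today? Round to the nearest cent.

£95665.18

Value at end of year 2: C₁ / (r − g) = £1,400.00 / (0.061 − 0.048) = £107,692.3077
Discount to today: PV = £107,692.3077 / (1 + 0.061)^2 = £107,692.3077 / 1.125721 = £95,665.18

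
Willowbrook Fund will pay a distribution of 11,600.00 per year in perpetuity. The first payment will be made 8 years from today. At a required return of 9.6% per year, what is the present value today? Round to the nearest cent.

63608.17

Value at end of year 7: C / r = 11,600.00 / 0.096 = 120,833.3333
Discount to today: PV = 120,833.3333 / (1 + 0.096)^7 = 120,833.3333 / 1.899651 = 63,608.17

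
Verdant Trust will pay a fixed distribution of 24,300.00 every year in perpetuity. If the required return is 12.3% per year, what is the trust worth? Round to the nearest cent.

197560.98

Level perpetuity: PV = C / r = 24,300.00 / 0.123 = 197,560.98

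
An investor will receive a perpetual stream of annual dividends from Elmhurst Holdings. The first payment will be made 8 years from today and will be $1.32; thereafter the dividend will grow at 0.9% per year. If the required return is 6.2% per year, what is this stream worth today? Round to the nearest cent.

$16.35

Value at end of year 7: C₁ / (r − g) = $1.32 / (0.062 − 0.009) = $24.9057
Discount to today: PV = $24.9057 / (1 + 0.062)^7 = $24.9057 / 1.523602 = $16.35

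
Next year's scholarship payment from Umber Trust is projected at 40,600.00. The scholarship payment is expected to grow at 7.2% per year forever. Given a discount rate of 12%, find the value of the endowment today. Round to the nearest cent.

845833.33

Growing perpetuity: P = D₁ / (r − g) = 40,600.0000 / (0.12 − 0.072) = 845,833.33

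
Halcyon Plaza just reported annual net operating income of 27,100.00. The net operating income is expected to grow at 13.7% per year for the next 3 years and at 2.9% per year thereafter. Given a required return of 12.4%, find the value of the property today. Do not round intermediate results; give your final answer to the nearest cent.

387034.15

D_1 = 30812.70000
D_2 = 35034.03990
D_3 = 39833.70337
Terminal value at year 3: TV = D_3×(1+g_2)/(r−g_2) = 40988.88076/0.095 = 431461.90278
P_0 = D_1/(1+r)^1 + D_2/(1+r)^2 + D_3/(1+r)^3 + TV/(1+r)^3
    = 27413.43416 + 27730.49346 + 28051.21980 + 303839.00187 = 387034.14929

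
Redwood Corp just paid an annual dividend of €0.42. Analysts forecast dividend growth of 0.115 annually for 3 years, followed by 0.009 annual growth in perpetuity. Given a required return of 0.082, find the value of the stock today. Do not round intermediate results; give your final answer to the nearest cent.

€7.69

D_1 = 0.46830
D_2 = 0.52215
D_3 = 0.58220
Terminal value at year 3: TV = D_3×(1+g_2)/(r−g_2) = 0.58744/0.073 = 8.04715
P_0 = D_1/(1+r)^1 + D_2/(1+r)^2 + D_3/(1+r)^3 + TV/(1+r)^3
    = 0.43281 + 0.44601 + 0.45961 + 6.35273 = 7.69116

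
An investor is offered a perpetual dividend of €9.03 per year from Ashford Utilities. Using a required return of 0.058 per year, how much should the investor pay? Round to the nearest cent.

Level perpetuity: PV = C / r = €9.03 / 0.058 = €155.69

€155.69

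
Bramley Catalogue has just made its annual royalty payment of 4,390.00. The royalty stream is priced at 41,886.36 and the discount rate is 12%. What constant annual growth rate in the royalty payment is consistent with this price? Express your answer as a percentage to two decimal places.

P = D₀(1+g)/(r−g) ⇒ P(r−g) = D₀(1+g) ⇒ g(P+D₀) = P·r − D₀
g = (P·r − D₀)/(P + D₀) = (41,886.36×0.12 − 4,390.00) / (41,886.36 + 4,390.00) = 0.013751

1.38%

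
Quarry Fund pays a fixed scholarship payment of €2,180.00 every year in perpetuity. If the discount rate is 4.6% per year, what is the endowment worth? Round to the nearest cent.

Level perpetuity: PV = C / r = €2,180.00 / 0.046 = €47,391.30

€47391.30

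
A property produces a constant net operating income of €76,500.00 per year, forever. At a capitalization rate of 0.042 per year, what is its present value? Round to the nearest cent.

Level perpetuity: PV = C / r = €76,500.00 / 0.042 = €1,821,428.57

€1821428.57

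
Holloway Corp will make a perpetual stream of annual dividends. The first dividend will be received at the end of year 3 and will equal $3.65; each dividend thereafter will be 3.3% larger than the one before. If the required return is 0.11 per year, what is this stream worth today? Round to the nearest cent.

Value at end of year 2: C₁ / (r − g) = $3.65 / (0.11 − 0.033) = $47.4026
Discount to today: PV = $47.4026 / (1 + 0.11)^2 = $47.4026 / 1.232100 = $38.47

$38.47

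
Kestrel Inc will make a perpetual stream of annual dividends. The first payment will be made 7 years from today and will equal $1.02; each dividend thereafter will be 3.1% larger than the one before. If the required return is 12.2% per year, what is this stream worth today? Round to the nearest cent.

$5.62

Value at end of year 6: C₁ / (r − g) = $1.02 / (0.122 − 0.031) = $11.2088
Discount to today: PV = $11.2088 / (1 + 0.122)^6 = $11.2088 / 1.995065 = $5.62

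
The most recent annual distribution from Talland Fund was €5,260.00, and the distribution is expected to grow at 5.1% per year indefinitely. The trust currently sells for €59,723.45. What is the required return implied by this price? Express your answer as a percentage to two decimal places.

D₁ = €5,260.00 × 1.051 = €5,528.2600
P = D₁/(r − g) ⇒ r = D₁/P + g = €5,528.2600/€59,723.45 + 0.051 = 0.092564 + 0.051 = 0.143564

14.36%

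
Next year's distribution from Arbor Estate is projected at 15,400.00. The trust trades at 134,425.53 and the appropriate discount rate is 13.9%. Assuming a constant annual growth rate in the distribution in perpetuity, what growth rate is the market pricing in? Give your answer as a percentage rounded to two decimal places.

P = D₁/(r−g) ⇒ g = r − D₁/P = 0.139 − 15,400.00/134,425.53 = 0.024438

2.44%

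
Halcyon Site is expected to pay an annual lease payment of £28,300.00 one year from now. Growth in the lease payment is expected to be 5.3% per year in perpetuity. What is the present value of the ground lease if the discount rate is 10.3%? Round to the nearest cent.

Growing perpetuity: P = D₁ / (r − g) = £28,300.0000 / (0.103 − 0.053) = £566,000.00

£566000.00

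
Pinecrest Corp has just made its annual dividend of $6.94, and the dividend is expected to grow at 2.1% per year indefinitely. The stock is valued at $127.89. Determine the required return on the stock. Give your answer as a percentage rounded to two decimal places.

7.64%

D₁ = $6.94 × 1.021 = $7.0857
P = D₁/(r − g) ⇒ r = D₁/P + g = $7.0857/$127.89 + 0.021 = 0.055405 + 0.021 = 0.076405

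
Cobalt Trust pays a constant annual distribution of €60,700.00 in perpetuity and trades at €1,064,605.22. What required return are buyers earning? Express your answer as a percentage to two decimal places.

P = C/r ⇒ r = C/P = €60,700.00/€1,064,605.22 = 0.057016

5.70%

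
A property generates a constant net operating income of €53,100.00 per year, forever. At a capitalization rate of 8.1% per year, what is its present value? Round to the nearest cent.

€655555.56

Level perpetuity: PV = C / r = €53,100.00 / 0.081 = €655,555.56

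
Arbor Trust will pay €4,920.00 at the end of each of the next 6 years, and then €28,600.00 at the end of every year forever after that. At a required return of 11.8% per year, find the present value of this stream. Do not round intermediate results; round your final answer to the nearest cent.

€144460.78

PV of 6-year annuity: €4,920.00 × [1 − (1+0.118)^−6] / 0.118 = 20343.22433
Perpetuity value at year 6: €28,600.00 / 0.118 = 242372.88136
PV of perpetuity: 242372.88136 / (1+0.118)^6 = 124117.55292
Total PV = 20343.22433 + 124117.55292 = 144460.77725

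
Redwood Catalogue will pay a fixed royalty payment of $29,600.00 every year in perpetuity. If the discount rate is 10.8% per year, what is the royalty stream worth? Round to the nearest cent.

$274074.07

Level perpetuity: PV = C / r = $29,600.00 / 0.108 = $274,074.07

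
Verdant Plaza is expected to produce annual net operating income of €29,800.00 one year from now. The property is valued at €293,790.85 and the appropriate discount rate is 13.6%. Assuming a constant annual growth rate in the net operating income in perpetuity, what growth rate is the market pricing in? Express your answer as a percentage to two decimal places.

P = D₁/(r−g) ⇒ g = r − D₁/P = 0.136 − €29,800.00/€293,790.85 = 0.034567

3.46%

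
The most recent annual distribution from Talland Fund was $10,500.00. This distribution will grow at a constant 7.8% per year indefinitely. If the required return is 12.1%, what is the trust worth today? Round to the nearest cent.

D₁ = D₀ × (1 + g) = $10,500.00 × 1.078 = $11,319.0000
Growing perpetuity: P = D₁ / (r − g) = $11,319.0000 / (0.121 − 0.078) = $263,232.56

$263232.56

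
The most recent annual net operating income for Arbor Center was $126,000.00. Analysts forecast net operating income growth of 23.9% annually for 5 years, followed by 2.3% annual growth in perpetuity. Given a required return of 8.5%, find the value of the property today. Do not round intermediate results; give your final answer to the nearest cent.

$4991776.79

D_1 = 156114.00000
D_2 = 193425.24600
D_3 = 239653.87979
D_4 = 296931.15706
D_5 = 367897.70360
Terminal value at year 5: TV = D_5×(1+g_2)/(r−g_2) = 376359.35079/0.062 = 6070312.10945
P_0 = D_1/(1+r)^1 + D_2/(1+r)^2 + D_3/(1+r)^3 + D_4/(1+r)^4 + D_5/(1+r)^5 + TV/(1+r)^5
    = 143883.87097 + 164306.09781 + 187626.96331 + 214257.88714 + 244668.68402 + 4037033.28632 = 4991776.78957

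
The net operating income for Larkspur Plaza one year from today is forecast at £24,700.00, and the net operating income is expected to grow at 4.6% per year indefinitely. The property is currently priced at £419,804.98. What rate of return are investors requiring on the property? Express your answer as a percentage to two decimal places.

P = D₁/(r − g) ⇒ r = D₁/P + g = £24,700.0000/£419,804.98 + 0.046 = 0.058837 + 0.046 = 0.104837

10.48%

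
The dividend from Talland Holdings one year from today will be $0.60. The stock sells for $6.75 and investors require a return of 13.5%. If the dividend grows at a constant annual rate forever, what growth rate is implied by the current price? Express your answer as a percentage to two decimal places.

4.61%

P = D₁/(r−g) ⇒ g = r − D₁/P = 0.135 − $0.60/$6.75 = 0.046111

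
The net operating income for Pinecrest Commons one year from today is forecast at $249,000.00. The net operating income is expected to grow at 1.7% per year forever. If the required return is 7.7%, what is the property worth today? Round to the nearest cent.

$4150000.00

Growing perpetuity: P = D₁ / (r − g) = $249,000.0000 / (0.077 − 0.017) = $4,150,000.00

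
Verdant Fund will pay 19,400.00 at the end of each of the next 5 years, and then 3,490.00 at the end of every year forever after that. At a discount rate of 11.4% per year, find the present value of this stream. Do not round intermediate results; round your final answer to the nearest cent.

PV of 5-year annuity: 19,400.00 × [1 − (1+0.114)^−5] / 0.114 = 70984.74562
Perpetuity value at year 5: 3,490.00 / 0.114 = 30614.03509
PV of perpetuity: 30614.03509 / (1+0.114)^5 = 17844.09889
Total PV = 70984.74562 + 17844.09889 = 88828.84451

88828.84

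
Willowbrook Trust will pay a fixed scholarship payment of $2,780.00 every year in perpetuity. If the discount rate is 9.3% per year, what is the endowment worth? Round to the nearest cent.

$29892.47

Level perpetuity: PV = C / r = $2,780.00 / 0.093 = $29,892.47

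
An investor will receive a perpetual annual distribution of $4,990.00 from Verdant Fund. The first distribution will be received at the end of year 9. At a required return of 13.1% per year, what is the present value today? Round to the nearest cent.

Value at end of year 8: C / r = $4,990.00 / 0.131 = $38,091.6031
Discount to today: PV = $38,091.6031 / (1 + 0.131)^8 = $38,091.6031 / 2.677323 = $14,227.49

$14227.49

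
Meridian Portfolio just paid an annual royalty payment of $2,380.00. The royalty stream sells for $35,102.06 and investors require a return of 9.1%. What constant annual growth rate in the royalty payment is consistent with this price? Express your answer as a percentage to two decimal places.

P = D₀(1+g)/(r−g) ⇒ P(r−g) = D₀(1+g) ⇒ g(P+D₀) = P·r − D₀
g = (P·r − D₀)/(P + D₀) = ($35,102.06×0.091 − $2,380.00) / ($35,102.06 + $2,380.00) = 0.021725

2.17%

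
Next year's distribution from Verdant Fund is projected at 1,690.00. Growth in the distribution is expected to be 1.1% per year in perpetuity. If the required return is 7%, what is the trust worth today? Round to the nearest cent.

28644.07

Growing perpetuity: P = D₁ / (r − g) = 1,690.0000 / (0.07 − 0.011) = 28,644.07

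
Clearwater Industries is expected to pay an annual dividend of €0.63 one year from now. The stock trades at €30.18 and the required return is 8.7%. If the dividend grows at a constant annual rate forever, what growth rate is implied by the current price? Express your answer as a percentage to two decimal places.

6.61%

P = D₁/(r−g) ⇒ g = r − D₁/P = 0.087 − €0.63/€30.18 = 0.066125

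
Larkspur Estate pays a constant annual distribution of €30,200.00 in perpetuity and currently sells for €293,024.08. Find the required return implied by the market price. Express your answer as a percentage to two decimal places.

P = C/r ⇒ r = C/P = €30,200.00/€293,024.08 = 0.103063

10.31%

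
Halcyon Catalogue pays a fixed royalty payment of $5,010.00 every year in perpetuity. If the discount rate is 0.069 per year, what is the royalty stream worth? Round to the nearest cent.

Level perpetuity: PV = C / r = $5,010.00 / 0.069 = $72,608.70

$72608.70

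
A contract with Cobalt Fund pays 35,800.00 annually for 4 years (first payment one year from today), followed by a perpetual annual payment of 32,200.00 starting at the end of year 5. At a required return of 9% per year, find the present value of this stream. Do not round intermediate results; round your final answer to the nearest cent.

369440.77

PV of 4-year annuity: 35,800.00 × [1 − (1+0.09)^−4] / 0.09 = 115981.97160
Perpetuity value at year 4: 32,200.00 / 0.09 = 357777.77778
PV of perpetuity: 357777.77778 / (1+0.09)^4 = 253458.79774
Total PV = 115981.97160 + 253458.79774 = 369440.76934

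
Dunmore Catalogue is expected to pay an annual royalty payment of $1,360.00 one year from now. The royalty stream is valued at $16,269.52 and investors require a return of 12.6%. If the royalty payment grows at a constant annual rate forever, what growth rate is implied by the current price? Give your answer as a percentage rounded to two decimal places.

P = D₁/(r−g) ⇒ g = r − D₁/P = 0.126 − $1,360.00/$16,269.52 = 0.042408

4.24%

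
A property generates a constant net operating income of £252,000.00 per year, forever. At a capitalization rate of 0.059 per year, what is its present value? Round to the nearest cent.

£4271186.44

Level perpetuity: PV = C / r = £252,000.00 / 0.059 = £4,271,186.44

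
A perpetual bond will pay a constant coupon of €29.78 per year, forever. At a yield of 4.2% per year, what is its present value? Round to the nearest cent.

€709.05

Level perpetuity: PV = C / r = €29.78 / 0.042 = €709.05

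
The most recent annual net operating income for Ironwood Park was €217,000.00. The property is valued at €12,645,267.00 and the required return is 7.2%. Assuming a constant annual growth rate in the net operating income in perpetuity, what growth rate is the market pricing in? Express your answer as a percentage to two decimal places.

P = D₀(1+g)/(r−g) ⇒ P(r−g) = D₀(1+g) ⇒ g(P+D₀) = P·r − D₀
g = (P·r − D₀)/(P + D₀) = (€12,645,267.00×0.072 − €217,000.00) / (€12,645,267.00 + €217,000.00) = 0.053914

5.39%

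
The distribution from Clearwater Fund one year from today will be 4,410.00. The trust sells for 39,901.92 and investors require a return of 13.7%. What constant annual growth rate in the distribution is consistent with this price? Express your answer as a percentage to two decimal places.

2.65%

P = D₁/(r−g) ⇒ g = r − D₁/P = 0.137 − 4,410.00/39,901.92 = 0.026479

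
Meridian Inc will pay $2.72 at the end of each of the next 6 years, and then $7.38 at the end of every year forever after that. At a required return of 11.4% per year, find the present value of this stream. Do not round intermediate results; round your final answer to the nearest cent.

PV of 6-year annuity: $2.72 × [1 − (1+0.114)^−6] / 0.114 = 11.37567
Perpetuity value at year 6: $7.38 / 0.114 = 64.73684
PV of perpetuity: 64.73684 / (1+0.114)^6 = 33.87196
Total PV = 11.37567 + 33.87196 = 45.24764

$45.25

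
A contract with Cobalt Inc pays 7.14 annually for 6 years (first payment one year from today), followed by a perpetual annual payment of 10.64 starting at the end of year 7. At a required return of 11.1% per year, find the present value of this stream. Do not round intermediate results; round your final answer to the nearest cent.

81.09

PV of 6-year annuity: 7.14 × [1 − (1+0.111)^−6] / 0.111 = 30.11922
Perpetuity value at year 6: 10.64 / 0.111 = 95.85586
PV of perpetuity: 95.85586 / (1+0.111)^6 = 50.97231
Total PV = 30.11922 + 50.97231 = 81.09153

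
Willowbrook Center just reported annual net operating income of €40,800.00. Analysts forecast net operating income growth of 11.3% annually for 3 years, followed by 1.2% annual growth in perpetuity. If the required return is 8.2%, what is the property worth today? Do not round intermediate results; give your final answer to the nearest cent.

D_1 = 45410.40000
D_2 = 50541.77520
D_3 = 56252.99580
Terminal value at year 3: TV = D_3×(1+g_2)/(r−g_2) = 56928.03175/0.07 = 813257.59639
P_0 = D_1/(1+r)^1 + D_2/(1+r)^2 + D_3/(1+r)^3 + TV/(1+r)^3
    = 41968.94640 + 43171.38386 + 44408.27194 + 642016.73146 = 771565.33366

€771565.33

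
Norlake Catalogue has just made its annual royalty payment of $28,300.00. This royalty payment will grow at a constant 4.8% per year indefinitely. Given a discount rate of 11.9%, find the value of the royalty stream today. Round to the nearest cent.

$417723.94

D₁ = D₀ × (1 + g) = $28,300.00 × 1.048 = $29,658.4000
Growing perpetuity: P = D₁ / (r − g) = $29,658.4000 / (0.119 − 0.048) = $417,723.94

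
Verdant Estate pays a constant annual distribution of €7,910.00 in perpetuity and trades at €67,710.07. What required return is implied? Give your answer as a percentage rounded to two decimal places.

P = C/r ⇒ r = C/P = €7,910.00/€67,710.07 = 0.116822

11.68%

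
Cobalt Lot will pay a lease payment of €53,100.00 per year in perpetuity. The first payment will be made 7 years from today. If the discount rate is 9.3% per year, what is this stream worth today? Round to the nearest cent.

Value at end of year 6: C / r = €53,100.00 / 0.093 = €570,967.7419
Discount to today: PV = €570,967.7419 / (1 + 0.093)^6 = €570,967.7419 / 1.704987 = €334,881.07

€334881.07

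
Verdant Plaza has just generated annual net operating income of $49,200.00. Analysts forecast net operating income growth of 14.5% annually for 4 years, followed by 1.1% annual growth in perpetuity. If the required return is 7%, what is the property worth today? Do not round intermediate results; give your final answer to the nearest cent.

D_1 = 56334.00000
D_2 = 64502.43000
D_3 = 73855.28235
D_4 = 84564.29829
Terminal value at year 4: TV = D_4×(1+g_2)/(r−g_2) = 85494.50557/0.059 = 1449059.41647
P_0 = D_1/(1+r)^1 + D_2/(1+r)^2 + D_3/(1+r)^3 + D_4/(1+r)^4 + TV/(1+r)^4
    = 52648.59813 + 56338.92043 + 60287.91018 + 64513.69828 + 1105480.49080 = 1339269.61782

$1339269.62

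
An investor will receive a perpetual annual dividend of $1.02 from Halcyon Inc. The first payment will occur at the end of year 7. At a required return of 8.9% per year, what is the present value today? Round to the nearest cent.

Value at end of year 6: C / r = $1.02 / 0.089 = $11.4607
Discount to today: PV = $11.4607 / (1 + 0.089)^6 = $11.4607 / 1.667890 = $6.87

$6.87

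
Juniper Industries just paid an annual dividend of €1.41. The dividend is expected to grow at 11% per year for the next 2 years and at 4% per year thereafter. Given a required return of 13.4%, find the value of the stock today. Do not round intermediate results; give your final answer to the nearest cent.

€17.68

D_1 = 1.56510
D_2 = 1.73726
Terminal value at year 2: TV = D_2×(1+g_2)/(r−g_2) = 1.80675/0.094 = 19.22076
P_0 = D_1/(1+r)^1 + D_2/(1+r)^2 + TV/(1+r)^2
    = 1.38016 + 1.35095 + 14.94667 = 17.67778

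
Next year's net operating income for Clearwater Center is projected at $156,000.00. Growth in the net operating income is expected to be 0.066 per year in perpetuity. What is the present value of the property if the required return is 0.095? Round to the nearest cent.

$5379310.34

Growing perpetuity: P = D₁ / (r − g) = $156,000.0000 / (0.095 − 0.066) = $5,379,310.34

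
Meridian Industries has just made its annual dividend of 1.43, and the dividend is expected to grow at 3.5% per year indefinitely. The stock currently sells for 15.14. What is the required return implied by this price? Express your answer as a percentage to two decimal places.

13.28%

D₁ = 1.43 × 1.035 = 1.4801
P = D₁/(r − g) ⇒ r = D₁/P + g = 1.4801/15.14 + 0.035 = 0.097758 + 0.035 = 0.132758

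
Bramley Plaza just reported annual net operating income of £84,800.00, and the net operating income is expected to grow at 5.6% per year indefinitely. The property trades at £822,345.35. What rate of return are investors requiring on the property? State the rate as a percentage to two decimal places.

D₁ = £84,800.00 × 1.056 = £89,548.8000
P = D₁/(r − g) ⇒ r = D₁/P + g = £89,548.8000/£822,345.35 + 0.056 = 0.108894 + 0.056 = 0.164894

16.49%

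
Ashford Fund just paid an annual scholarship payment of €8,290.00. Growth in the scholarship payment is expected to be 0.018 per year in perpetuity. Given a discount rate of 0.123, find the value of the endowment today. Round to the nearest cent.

D₁ = D₀ × (1 + g) = €8,290.00 × 1.018 = €8,439.2200
Growing perpetuity: P = D₁ / (r − g) = €8,439.2200 / (0.123 − 0.018) = €80,373.52

€80373.52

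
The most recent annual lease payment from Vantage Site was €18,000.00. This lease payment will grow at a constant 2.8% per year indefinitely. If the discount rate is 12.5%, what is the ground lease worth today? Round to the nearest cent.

€190762.89

D₁ = D₀ × (1 + g) = €18,000.00 × 1.028 = €18,504.0000
Growing perpetuity: P = D₁ / (r − g) = €18,504.0000 / (0.125 − 0.028) = €190,762.89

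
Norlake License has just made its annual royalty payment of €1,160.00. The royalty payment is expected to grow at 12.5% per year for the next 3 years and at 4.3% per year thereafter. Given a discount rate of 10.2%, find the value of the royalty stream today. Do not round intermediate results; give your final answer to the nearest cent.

€25444.70

D_1 = 1305.00000
D_2 = 1468.12500
D_3 = 1651.64062
Terminal value at year 3: TV = D_3×(1+g_2)/(r−g_2) = 1722.66117/0.059 = 29197.64698
P_0 = D_1/(1+r)^1 + D_2/(1+r)^2 + D_3/(1+r)^3 + TV/(1+r)^3
    = 1184.21053 + 1208.92635 + 1234.15803 + 21817.40381 = 25444.69872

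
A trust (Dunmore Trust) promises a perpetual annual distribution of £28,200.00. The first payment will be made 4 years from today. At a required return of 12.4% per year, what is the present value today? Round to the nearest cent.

£160150.57

Value at end of year 3: C / r = £28,200.00 / 0.124 = £227,419.3548
Discount to today: PV = £227,419.3548 / (1 + 0.124)^3 = £227,419.3548 / 1.420035 = £160,150.57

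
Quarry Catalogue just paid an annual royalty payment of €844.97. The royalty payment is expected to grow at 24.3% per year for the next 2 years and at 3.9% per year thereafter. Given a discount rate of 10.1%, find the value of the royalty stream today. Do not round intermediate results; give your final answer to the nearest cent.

D_1 = 1050.29771
D_2 = 1305.52005
Terminal value at year 2: TV = D_2×(1+g_2)/(r−g_2) = 1356.43534/0.062 = 21877.98928
P_0 = D_1/(1+r)^1 + D_2/(1+r)^2 + TV/(1+r)^2
    = 953.94887 + 1076.98315 + 18048.15314 = 20079.08517

€20079.09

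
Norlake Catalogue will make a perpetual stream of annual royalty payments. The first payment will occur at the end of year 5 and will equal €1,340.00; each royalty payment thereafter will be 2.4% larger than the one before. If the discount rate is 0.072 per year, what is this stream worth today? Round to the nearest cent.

€21139.00

Value at end of year 4: C₁ / (r − g) = €1,340.00 / (0.072 − 0.024) = €27,916.6667
Discount to today: PV = €27,916.6667 / (1 + 0.072)^4 = €27,916.6667 / 1.320624 = €21,139.00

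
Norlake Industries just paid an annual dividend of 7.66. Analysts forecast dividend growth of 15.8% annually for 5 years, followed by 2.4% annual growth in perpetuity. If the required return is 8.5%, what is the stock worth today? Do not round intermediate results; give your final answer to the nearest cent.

224.83

D_1 = 8.87028
D_2 = 10.27178
D_3 = 11.89473
D_4 = 13.77409
D_5 = 15.95040
Terminal value at year 5: TV = D_5×(1+g_2)/(r−g_2) = 16.33321/0.061 = 267.75753
P_0 = D_1/(1+r)^1 + D_2/(1+r)^2 + D_3/(1+r)^3 + D_4/(1+r)^4 + D_5/(1+r)^5 + TV/(1+r)^5
    = 8.17537 + 8.72542 + 9.31248 + 9.93903 + 10.60774 + 178.07092 = 224.83096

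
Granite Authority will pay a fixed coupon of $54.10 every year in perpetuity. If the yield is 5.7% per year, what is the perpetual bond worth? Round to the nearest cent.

Level perpetuity: PV = C / r = $54.10 / 0.057 = $949.12

$949.12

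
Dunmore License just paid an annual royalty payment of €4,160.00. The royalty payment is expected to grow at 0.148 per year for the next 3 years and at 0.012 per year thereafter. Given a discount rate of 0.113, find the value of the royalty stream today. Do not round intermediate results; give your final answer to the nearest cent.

D_1 = 4775.68000
D_2 = 5482.48064
D_3 = 6293.88777
Terminal value at year 3: TV = D_3×(1+g_2)/(r−g_2) = 6369.41443/0.101 = 63063.50919
P_0 = D_1/(1+r)^1 + D_2/(1+r)^2 + D_3/(1+r)^3 + TV/(1+r)^3
    = 4290.81761 + 4425.74898 + 4564.92348 + 45739.62930 = 59021.11937

€59021.12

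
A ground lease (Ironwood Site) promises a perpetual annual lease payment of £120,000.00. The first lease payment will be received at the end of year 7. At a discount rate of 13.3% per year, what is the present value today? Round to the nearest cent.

£426530.55

Value at end of year 6: C / r = £120,000.00 / 0.133 = £902,255.6391
Discount to today: PV = £902,255.6391 / (1 + 0.133)^6 = £902,255.6391 / 2.115336 = £426,530.55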